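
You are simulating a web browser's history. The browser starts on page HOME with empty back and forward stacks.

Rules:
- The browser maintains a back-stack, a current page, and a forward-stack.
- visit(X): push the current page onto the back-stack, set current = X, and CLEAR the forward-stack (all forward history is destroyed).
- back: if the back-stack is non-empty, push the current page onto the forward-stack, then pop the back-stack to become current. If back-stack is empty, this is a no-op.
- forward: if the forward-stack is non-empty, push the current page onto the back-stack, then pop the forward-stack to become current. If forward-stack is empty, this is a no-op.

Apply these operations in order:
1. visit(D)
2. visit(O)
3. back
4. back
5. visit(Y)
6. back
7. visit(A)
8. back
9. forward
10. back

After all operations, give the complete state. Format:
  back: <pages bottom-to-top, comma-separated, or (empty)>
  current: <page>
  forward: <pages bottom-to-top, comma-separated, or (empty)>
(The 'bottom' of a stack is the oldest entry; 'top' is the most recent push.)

After 1 (visit(D)): cur=D back=1 fwd=0
After 2 (visit(O)): cur=O back=2 fwd=0
After 3 (back): cur=D back=1 fwd=1
After 4 (back): cur=HOME back=0 fwd=2
After 5 (visit(Y)): cur=Y back=1 fwd=0
After 6 (back): cur=HOME back=0 fwd=1
After 7 (visit(A)): cur=A back=1 fwd=0
After 8 (back): cur=HOME back=0 fwd=1
After 9 (forward): cur=A back=1 fwd=0
After 10 (back): cur=HOME back=0 fwd=1

Answer: back: (empty)
current: HOME
forward: A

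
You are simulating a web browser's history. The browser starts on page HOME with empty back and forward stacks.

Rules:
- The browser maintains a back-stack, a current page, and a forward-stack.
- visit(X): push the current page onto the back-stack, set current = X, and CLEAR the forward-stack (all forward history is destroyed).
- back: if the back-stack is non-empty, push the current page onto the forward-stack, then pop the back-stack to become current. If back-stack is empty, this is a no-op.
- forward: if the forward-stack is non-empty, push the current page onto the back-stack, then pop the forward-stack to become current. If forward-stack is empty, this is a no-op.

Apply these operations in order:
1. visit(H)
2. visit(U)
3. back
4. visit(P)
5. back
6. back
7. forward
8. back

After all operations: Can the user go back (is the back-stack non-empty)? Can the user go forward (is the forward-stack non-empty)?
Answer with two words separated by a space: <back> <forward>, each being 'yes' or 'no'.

After 1 (visit(H)): cur=H back=1 fwd=0
After 2 (visit(U)): cur=U back=2 fwd=0
After 3 (back): cur=H back=1 fwd=1
After 4 (visit(P)): cur=P back=2 fwd=0
After 5 (back): cur=H back=1 fwd=1
After 6 (back): cur=HOME back=0 fwd=2
After 7 (forward): cur=H back=1 fwd=1
After 8 (back): cur=HOME back=0 fwd=2

Answer: no yes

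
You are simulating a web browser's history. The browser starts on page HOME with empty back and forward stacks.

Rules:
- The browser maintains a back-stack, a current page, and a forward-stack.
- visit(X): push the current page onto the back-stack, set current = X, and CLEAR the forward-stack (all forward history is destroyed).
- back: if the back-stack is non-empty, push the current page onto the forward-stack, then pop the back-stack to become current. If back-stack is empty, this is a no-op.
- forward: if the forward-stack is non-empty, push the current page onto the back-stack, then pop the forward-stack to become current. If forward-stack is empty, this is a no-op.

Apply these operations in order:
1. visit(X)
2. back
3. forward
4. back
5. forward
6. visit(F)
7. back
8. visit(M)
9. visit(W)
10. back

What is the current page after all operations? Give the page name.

After 1 (visit(X)): cur=X back=1 fwd=0
After 2 (back): cur=HOME back=0 fwd=1
After 3 (forward): cur=X back=1 fwd=0
After 4 (back): cur=HOME back=0 fwd=1
After 5 (forward): cur=X back=1 fwd=0
After 6 (visit(F)): cur=F back=2 fwd=0
After 7 (back): cur=X back=1 fwd=1
After 8 (visit(M)): cur=M back=2 fwd=0
After 9 (visit(W)): cur=W back=3 fwd=0
After 10 (back): cur=M back=2 fwd=1

Answer: M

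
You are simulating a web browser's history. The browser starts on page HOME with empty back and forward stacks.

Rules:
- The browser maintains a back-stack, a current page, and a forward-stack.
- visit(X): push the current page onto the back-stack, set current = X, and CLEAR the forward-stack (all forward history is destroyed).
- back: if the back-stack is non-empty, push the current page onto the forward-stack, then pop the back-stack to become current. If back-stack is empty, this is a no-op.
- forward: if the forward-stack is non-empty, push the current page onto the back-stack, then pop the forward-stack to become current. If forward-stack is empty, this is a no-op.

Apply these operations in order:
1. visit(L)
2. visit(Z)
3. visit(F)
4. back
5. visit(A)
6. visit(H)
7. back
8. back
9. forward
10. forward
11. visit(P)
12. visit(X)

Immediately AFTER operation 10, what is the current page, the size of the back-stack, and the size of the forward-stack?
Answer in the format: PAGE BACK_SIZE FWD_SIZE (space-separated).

After 1 (visit(L)): cur=L back=1 fwd=0
After 2 (visit(Z)): cur=Z back=2 fwd=0
After 3 (visit(F)): cur=F back=3 fwd=0
After 4 (back): cur=Z back=2 fwd=1
After 5 (visit(A)): cur=A back=3 fwd=0
After 6 (visit(H)): cur=H back=4 fwd=0
After 7 (back): cur=A back=3 fwd=1
After 8 (back): cur=Z back=2 fwd=2
After 9 (forward): cur=A back=3 fwd=1
After 10 (forward): cur=H back=4 fwd=0

H 4 0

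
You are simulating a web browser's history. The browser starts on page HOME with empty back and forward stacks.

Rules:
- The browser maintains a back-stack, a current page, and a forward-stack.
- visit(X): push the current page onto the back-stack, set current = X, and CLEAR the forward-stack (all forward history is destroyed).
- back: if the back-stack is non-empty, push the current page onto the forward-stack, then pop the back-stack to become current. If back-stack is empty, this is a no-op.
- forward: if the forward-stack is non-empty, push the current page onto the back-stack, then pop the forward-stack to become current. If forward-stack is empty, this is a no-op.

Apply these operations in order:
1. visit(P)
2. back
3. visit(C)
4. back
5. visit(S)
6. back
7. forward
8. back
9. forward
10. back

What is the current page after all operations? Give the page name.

Answer: HOME

Derivation:
After 1 (visit(P)): cur=P back=1 fwd=0
After 2 (back): cur=HOME back=0 fwd=1
After 3 (visit(C)): cur=C back=1 fwd=0
After 4 (back): cur=HOME back=0 fwd=1
After 5 (visit(S)): cur=S back=1 fwd=0
After 6 (back): cur=HOME back=0 fwd=1
After 7 (forward): cur=S back=1 fwd=0
After 8 (back): cur=HOME back=0 fwd=1
After 9 (forward): cur=S back=1 fwd=0
After 10 (back): cur=HOME back=0 fwd=1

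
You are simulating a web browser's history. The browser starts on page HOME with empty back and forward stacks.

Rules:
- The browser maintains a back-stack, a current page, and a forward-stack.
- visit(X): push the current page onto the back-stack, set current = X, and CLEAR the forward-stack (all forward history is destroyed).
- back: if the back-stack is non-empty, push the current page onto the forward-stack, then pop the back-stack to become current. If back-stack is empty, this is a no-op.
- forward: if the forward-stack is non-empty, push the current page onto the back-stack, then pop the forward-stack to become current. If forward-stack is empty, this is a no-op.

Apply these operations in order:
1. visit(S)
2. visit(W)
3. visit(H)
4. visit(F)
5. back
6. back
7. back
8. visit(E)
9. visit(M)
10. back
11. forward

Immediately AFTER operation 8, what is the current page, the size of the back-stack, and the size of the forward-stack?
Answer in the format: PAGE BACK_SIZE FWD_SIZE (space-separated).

After 1 (visit(S)): cur=S back=1 fwd=0
After 2 (visit(W)): cur=W back=2 fwd=0
After 3 (visit(H)): cur=H back=3 fwd=0
After 4 (visit(F)): cur=F back=4 fwd=0
After 5 (back): cur=H back=3 fwd=1
After 6 (back): cur=W back=2 fwd=2
After 7 (back): cur=S back=1 fwd=3
After 8 (visit(E)): cur=E back=2 fwd=0

E 2 0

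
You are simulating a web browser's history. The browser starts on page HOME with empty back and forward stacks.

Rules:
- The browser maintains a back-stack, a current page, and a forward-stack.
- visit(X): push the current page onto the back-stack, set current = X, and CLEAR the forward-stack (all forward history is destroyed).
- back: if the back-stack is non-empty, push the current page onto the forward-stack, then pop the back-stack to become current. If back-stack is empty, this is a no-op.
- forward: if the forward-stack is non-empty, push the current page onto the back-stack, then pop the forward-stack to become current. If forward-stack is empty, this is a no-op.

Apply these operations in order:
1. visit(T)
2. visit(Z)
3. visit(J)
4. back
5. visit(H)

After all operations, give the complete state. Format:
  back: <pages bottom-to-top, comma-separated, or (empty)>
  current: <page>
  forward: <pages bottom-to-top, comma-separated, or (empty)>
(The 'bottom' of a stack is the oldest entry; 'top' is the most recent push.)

Answer: back: HOME,T,Z
current: H
forward: (empty)

Derivation:
After 1 (visit(T)): cur=T back=1 fwd=0
After 2 (visit(Z)): cur=Z back=2 fwd=0
After 3 (visit(J)): cur=J back=3 fwd=0
After 4 (back): cur=Z back=2 fwd=1
After 5 (visit(H)): cur=H back=3 fwd=0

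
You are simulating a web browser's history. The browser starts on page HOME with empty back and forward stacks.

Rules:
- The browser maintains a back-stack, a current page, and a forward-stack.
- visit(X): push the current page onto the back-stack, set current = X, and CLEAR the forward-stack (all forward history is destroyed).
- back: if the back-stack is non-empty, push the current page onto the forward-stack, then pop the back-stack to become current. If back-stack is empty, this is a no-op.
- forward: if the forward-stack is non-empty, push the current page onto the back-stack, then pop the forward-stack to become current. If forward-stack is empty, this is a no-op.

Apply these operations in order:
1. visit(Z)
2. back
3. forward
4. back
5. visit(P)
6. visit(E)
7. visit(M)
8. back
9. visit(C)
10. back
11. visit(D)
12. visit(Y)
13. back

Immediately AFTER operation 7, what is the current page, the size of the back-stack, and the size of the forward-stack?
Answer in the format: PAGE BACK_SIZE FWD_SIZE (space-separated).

After 1 (visit(Z)): cur=Z back=1 fwd=0
After 2 (back): cur=HOME back=0 fwd=1
After 3 (forward): cur=Z back=1 fwd=0
After 4 (back): cur=HOME back=0 fwd=1
After 5 (visit(P)): cur=P back=1 fwd=0
After 6 (visit(E)): cur=E back=2 fwd=0
After 7 (visit(M)): cur=M back=3 fwd=0

M 3 0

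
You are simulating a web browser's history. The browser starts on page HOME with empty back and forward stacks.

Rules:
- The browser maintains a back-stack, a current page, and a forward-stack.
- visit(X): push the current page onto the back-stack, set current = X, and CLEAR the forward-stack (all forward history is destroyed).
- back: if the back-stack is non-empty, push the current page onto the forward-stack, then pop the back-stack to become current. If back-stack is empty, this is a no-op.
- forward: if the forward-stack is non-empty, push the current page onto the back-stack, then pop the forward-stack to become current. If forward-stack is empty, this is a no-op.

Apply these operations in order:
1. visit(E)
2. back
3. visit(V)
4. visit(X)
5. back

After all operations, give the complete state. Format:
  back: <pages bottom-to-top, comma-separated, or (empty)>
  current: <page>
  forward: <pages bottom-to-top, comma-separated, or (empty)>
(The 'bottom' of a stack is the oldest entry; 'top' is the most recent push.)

Answer: back: HOME
current: V
forward: X

Derivation:
After 1 (visit(E)): cur=E back=1 fwd=0
After 2 (back): cur=HOME back=0 fwd=1
After 3 (visit(V)): cur=V back=1 fwd=0
After 4 (visit(X)): cur=X back=2 fwd=0
After 5 (back): cur=V back=1 fwd=1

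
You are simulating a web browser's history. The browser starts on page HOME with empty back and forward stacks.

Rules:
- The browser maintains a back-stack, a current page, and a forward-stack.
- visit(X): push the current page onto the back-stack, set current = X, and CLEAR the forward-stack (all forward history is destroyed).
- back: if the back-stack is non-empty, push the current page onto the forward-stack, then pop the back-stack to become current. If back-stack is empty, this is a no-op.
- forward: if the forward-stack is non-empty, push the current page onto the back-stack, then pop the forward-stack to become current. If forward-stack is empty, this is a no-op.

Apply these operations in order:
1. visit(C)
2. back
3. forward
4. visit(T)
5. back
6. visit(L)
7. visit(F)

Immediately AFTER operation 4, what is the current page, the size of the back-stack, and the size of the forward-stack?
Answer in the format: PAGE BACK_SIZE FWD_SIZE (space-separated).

After 1 (visit(C)): cur=C back=1 fwd=0
After 2 (back): cur=HOME back=0 fwd=1
After 3 (forward): cur=C back=1 fwd=0
After 4 (visit(T)): cur=T back=2 fwd=0

T 2 0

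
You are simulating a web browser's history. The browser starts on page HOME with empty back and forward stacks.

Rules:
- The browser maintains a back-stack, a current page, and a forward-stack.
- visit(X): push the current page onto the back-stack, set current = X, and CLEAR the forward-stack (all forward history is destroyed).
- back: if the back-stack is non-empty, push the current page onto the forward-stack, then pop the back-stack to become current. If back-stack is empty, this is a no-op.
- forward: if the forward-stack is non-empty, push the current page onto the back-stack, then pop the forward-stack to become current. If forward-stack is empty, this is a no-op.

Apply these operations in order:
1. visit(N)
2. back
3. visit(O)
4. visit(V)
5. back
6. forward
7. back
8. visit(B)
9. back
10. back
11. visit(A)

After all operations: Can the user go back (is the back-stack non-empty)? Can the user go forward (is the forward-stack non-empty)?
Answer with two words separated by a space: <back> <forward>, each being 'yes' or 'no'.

Answer: yes no

Derivation:
After 1 (visit(N)): cur=N back=1 fwd=0
After 2 (back): cur=HOME back=0 fwd=1
After 3 (visit(O)): cur=O back=1 fwd=0
After 4 (visit(V)): cur=V back=2 fwd=0
After 5 (back): cur=O back=1 fwd=1
After 6 (forward): cur=V back=2 fwd=0
After 7 (back): cur=O back=1 fwd=1
After 8 (visit(B)): cur=B back=2 fwd=0
After 9 (back): cur=O back=1 fwd=1
After 10 (back): cur=HOME back=0 fwd=2
After 11 (visit(A)): cur=A back=1 fwd=0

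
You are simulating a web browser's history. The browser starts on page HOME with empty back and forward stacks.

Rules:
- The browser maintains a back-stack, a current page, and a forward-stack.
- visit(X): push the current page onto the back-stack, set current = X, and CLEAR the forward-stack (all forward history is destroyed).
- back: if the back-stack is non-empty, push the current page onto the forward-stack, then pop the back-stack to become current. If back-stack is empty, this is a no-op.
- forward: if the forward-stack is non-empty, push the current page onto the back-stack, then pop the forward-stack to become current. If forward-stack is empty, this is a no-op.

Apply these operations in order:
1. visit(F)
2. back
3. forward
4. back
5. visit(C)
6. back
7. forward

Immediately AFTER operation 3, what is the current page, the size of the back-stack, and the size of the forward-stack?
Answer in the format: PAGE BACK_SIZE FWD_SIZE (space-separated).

After 1 (visit(F)): cur=F back=1 fwd=0
After 2 (back): cur=HOME back=0 fwd=1
After 3 (forward): cur=F back=1 fwd=0

F 1 0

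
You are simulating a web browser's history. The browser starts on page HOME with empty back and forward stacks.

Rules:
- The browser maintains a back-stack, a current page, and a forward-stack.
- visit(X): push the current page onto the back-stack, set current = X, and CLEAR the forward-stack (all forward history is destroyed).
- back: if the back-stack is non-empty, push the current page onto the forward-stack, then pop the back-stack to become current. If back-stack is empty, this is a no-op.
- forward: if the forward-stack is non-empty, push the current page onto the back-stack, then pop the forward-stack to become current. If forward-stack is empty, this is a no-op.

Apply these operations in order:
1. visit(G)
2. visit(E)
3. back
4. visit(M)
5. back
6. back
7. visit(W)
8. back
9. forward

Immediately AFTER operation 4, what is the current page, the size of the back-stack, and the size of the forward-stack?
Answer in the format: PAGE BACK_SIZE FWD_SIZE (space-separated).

After 1 (visit(G)): cur=G back=1 fwd=0
After 2 (visit(E)): cur=E back=2 fwd=0
After 3 (back): cur=G back=1 fwd=1
After 4 (visit(M)): cur=M back=2 fwd=0

M 2 0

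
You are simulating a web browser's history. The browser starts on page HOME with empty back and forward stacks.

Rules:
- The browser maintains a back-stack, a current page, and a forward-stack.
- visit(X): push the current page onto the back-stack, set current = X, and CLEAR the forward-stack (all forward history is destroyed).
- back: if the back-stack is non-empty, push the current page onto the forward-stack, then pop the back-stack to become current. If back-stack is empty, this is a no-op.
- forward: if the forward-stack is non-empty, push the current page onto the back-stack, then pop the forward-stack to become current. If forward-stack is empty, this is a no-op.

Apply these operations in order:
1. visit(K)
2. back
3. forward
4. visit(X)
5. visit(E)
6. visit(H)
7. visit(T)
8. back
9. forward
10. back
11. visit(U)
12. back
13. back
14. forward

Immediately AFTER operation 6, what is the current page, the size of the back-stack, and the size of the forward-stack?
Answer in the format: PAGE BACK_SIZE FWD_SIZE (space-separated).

After 1 (visit(K)): cur=K back=1 fwd=0
After 2 (back): cur=HOME back=0 fwd=1
After 3 (forward): cur=K back=1 fwd=0
After 4 (visit(X)): cur=X back=2 fwd=0
After 5 (visit(E)): cur=E back=3 fwd=0
After 6 (visit(H)): cur=H back=4 fwd=0

H 4 0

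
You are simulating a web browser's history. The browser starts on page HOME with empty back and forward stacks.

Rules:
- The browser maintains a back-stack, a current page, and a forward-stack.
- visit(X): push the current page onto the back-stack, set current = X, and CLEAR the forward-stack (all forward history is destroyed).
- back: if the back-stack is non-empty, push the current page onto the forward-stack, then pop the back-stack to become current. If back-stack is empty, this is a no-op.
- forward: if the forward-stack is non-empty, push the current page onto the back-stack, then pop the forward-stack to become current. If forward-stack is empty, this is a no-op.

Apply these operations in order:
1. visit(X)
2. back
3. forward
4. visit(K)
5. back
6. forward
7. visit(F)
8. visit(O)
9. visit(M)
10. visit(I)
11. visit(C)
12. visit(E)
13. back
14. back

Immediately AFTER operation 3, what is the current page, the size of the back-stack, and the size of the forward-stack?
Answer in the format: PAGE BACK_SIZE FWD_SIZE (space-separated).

After 1 (visit(X)): cur=X back=1 fwd=0
After 2 (back): cur=HOME back=0 fwd=1
After 3 (forward): cur=X back=1 fwd=0

X 1 0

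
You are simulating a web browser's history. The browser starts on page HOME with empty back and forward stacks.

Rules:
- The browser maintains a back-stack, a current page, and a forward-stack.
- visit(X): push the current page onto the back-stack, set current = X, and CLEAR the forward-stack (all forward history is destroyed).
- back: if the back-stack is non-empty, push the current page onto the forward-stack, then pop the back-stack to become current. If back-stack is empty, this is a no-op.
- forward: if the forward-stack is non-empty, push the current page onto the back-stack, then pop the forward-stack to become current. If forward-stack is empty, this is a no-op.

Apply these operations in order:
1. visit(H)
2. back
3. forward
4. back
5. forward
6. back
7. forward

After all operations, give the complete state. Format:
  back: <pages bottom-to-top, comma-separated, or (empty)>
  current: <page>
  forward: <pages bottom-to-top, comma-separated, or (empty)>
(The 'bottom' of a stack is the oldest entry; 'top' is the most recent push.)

Answer: back: HOME
current: H
forward: (empty)

Derivation:
After 1 (visit(H)): cur=H back=1 fwd=0
After 2 (back): cur=HOME back=0 fwd=1
After 3 (forward): cur=H back=1 fwd=0
After 4 (back): cur=HOME back=0 fwd=1
After 5 (forward): cur=H back=1 fwd=0
After 6 (back): cur=HOME back=0 fwd=1
After 7 (forward): cur=H back=1 fwd=0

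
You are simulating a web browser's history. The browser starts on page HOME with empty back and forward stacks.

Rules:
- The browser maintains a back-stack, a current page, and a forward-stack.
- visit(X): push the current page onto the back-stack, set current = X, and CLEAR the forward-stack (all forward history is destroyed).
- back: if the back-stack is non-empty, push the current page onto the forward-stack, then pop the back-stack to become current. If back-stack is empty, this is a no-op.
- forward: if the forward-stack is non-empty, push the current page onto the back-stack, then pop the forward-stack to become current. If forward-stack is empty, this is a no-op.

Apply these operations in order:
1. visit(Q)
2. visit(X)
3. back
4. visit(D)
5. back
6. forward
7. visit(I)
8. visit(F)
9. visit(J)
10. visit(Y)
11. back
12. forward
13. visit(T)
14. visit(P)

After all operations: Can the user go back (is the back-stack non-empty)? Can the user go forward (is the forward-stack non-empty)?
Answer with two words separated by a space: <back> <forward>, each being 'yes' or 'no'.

After 1 (visit(Q)): cur=Q back=1 fwd=0
After 2 (visit(X)): cur=X back=2 fwd=0
After 3 (back): cur=Q back=1 fwd=1
After 4 (visit(D)): cur=D back=2 fwd=0
After 5 (back): cur=Q back=1 fwd=1
After 6 (forward): cur=D back=2 fwd=0
After 7 (visit(I)): cur=I back=3 fwd=0
After 8 (visit(F)): cur=F back=4 fwd=0
After 9 (visit(J)): cur=J back=5 fwd=0
After 10 (visit(Y)): cur=Y back=6 fwd=0
After 11 (back): cur=J back=5 fwd=1
After 12 (forward): cur=Y back=6 fwd=0
After 13 (visit(T)): cur=T back=7 fwd=0
After 14 (visit(P)): cur=P back=8 fwd=0

Answer: yes no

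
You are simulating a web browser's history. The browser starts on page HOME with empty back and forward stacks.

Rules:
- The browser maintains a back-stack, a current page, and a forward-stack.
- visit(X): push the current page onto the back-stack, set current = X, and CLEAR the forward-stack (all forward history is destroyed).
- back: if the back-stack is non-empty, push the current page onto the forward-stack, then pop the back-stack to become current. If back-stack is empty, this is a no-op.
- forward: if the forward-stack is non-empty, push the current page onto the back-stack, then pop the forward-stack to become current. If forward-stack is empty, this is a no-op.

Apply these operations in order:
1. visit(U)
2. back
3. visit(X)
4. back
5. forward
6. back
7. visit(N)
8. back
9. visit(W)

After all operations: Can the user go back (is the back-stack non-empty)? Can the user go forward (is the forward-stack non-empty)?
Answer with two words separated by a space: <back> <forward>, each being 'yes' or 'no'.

Answer: yes no

Derivation:
After 1 (visit(U)): cur=U back=1 fwd=0
After 2 (back): cur=HOME back=0 fwd=1
After 3 (visit(X)): cur=X back=1 fwd=0
After 4 (back): cur=HOME back=0 fwd=1
After 5 (forward): cur=X back=1 fwd=0
After 6 (back): cur=HOME back=0 fwd=1
After 7 (visit(N)): cur=N back=1 fwd=0
After 8 (back): cur=HOME back=0 fwd=1
After 9 (visit(W)): cur=W back=1 fwd=0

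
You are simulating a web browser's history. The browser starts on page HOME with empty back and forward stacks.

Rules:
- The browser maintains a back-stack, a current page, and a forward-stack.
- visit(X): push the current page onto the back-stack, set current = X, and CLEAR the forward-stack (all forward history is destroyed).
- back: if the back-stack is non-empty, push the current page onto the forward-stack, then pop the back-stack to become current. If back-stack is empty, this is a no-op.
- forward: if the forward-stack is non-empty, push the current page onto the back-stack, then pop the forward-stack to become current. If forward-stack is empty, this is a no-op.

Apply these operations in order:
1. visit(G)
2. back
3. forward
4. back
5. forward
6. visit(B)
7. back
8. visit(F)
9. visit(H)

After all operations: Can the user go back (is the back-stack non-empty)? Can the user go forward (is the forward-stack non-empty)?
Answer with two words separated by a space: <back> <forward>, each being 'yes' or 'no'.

After 1 (visit(G)): cur=G back=1 fwd=0
After 2 (back): cur=HOME back=0 fwd=1
After 3 (forward): cur=G back=1 fwd=0
After 4 (back): cur=HOME back=0 fwd=1
After 5 (forward): cur=G back=1 fwd=0
After 6 (visit(B)): cur=B back=2 fwd=0
After 7 (back): cur=G back=1 fwd=1
After 8 (visit(F)): cur=F back=2 fwd=0
After 9 (visit(H)): cur=H back=3 fwd=0

Answer: yes no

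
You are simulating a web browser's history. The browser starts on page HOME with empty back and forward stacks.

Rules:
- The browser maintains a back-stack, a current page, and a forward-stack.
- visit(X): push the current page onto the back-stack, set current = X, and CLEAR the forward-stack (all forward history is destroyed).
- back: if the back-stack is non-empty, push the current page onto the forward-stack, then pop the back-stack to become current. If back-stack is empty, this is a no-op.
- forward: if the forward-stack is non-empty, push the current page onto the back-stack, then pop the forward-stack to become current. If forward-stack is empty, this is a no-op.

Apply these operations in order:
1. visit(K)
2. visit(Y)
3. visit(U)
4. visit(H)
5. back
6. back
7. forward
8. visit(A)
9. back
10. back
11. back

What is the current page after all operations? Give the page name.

Answer: K

Derivation:
After 1 (visit(K)): cur=K back=1 fwd=0
After 2 (visit(Y)): cur=Y back=2 fwd=0
After 3 (visit(U)): cur=U back=3 fwd=0
After 4 (visit(H)): cur=H back=4 fwd=0
After 5 (back): cur=U back=3 fwd=1
After 6 (back): cur=Y back=2 fwd=2
After 7 (forward): cur=U back=3 fwd=1
After 8 (visit(A)): cur=A back=4 fwd=0
After 9 (back): cur=U back=3 fwd=1
After 10 (back): cur=Y back=2 fwd=2
After 11 (back): cur=K back=1 fwd=3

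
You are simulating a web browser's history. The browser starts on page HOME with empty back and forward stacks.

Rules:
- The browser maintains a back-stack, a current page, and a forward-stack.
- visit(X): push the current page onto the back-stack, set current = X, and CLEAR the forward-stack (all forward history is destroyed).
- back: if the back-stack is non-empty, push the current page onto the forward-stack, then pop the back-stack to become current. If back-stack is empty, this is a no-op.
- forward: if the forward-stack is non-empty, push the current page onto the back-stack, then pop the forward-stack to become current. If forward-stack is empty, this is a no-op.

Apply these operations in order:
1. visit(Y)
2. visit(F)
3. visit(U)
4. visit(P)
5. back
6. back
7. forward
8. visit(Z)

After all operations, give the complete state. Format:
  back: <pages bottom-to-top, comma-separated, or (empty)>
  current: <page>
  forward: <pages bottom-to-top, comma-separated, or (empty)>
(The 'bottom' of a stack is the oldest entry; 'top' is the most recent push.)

After 1 (visit(Y)): cur=Y back=1 fwd=0
After 2 (visit(F)): cur=F back=2 fwd=0
After 3 (visit(U)): cur=U back=3 fwd=0
After 4 (visit(P)): cur=P back=4 fwd=0
After 5 (back): cur=U back=3 fwd=1
After 6 (back): cur=F back=2 fwd=2
After 7 (forward): cur=U back=3 fwd=1
After 8 (visit(Z)): cur=Z back=4 fwd=0

Answer: back: HOME,Y,F,U
current: Z
forward: (empty)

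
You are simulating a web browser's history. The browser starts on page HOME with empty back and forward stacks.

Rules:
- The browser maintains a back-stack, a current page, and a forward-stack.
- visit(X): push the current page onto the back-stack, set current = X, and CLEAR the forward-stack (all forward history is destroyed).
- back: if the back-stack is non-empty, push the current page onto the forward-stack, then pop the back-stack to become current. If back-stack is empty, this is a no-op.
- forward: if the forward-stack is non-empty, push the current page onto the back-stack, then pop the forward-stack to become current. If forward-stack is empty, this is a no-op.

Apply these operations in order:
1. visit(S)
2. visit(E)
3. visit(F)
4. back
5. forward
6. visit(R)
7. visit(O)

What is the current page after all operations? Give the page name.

After 1 (visit(S)): cur=S back=1 fwd=0
After 2 (visit(E)): cur=E back=2 fwd=0
After 3 (visit(F)): cur=F back=3 fwd=0
After 4 (back): cur=E back=2 fwd=1
After 5 (forward): cur=F back=3 fwd=0
After 6 (visit(R)): cur=R back=4 fwd=0
After 7 (visit(O)): cur=O back=5 fwd=0

Answer: O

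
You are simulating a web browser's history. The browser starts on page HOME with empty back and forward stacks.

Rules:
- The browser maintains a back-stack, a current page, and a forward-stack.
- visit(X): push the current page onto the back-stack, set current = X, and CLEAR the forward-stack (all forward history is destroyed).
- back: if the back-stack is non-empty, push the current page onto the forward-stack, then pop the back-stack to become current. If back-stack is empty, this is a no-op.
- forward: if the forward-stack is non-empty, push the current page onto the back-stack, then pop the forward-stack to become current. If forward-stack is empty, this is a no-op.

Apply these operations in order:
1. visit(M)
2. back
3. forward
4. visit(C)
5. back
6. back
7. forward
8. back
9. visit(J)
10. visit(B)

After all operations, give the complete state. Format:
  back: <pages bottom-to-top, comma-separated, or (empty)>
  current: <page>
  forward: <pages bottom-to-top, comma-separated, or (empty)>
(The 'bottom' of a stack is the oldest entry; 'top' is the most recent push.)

Answer: back: HOME,J
current: B
forward: (empty)

Derivation:
After 1 (visit(M)): cur=M back=1 fwd=0
After 2 (back): cur=HOME back=0 fwd=1
After 3 (forward): cur=M back=1 fwd=0
After 4 (visit(C)): cur=C back=2 fwd=0
After 5 (back): cur=M back=1 fwd=1
After 6 (back): cur=HOME back=0 fwd=2
After 7 (forward): cur=M back=1 fwd=1
After 8 (back): cur=HOME back=0 fwd=2
After 9 (visit(J)): cur=J back=1 fwd=0
After 10 (visit(B)): cur=B back=2 fwd=0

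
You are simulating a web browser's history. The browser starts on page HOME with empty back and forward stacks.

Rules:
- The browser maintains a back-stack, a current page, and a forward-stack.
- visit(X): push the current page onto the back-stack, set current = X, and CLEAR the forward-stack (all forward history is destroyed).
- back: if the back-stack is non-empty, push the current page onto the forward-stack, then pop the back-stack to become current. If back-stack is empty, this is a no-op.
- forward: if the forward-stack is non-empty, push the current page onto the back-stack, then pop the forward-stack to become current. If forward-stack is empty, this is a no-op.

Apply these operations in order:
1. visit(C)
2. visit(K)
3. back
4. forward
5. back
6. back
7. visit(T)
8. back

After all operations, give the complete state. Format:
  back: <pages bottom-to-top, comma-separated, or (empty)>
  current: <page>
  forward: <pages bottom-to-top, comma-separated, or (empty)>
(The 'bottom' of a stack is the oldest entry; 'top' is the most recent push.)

After 1 (visit(C)): cur=C back=1 fwd=0
After 2 (visit(K)): cur=K back=2 fwd=0
After 3 (back): cur=C back=1 fwd=1
After 4 (forward): cur=K back=2 fwd=0
After 5 (back): cur=C back=1 fwd=1
After 6 (back): cur=HOME back=0 fwd=2
After 7 (visit(T)): cur=T back=1 fwd=0
After 8 (back): cur=HOME back=0 fwd=1

Answer: back: (empty)
current: HOME
forward: T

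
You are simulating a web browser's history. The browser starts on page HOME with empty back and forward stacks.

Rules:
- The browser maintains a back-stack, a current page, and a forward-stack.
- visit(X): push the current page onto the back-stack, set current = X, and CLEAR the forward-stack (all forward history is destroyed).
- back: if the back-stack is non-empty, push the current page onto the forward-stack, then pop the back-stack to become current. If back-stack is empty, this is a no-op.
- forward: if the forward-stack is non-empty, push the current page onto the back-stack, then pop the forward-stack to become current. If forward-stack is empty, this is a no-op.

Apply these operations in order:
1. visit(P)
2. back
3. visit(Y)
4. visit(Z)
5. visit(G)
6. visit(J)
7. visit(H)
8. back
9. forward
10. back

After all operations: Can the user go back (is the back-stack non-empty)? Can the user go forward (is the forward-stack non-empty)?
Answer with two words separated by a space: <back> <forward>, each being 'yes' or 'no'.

Answer: yes yes

Derivation:
After 1 (visit(P)): cur=P back=1 fwd=0
After 2 (back): cur=HOME back=0 fwd=1
After 3 (visit(Y)): cur=Y back=1 fwd=0
After 4 (visit(Z)): cur=Z back=2 fwd=0
After 5 (visit(G)): cur=G back=3 fwd=0
After 6 (visit(J)): cur=J back=4 fwd=0
After 7 (visit(H)): cur=H back=5 fwd=0
After 8 (back): cur=J back=4 fwd=1
After 9 (forward): cur=H back=5 fwd=0
After 10 (back): cur=J back=4 fwd=1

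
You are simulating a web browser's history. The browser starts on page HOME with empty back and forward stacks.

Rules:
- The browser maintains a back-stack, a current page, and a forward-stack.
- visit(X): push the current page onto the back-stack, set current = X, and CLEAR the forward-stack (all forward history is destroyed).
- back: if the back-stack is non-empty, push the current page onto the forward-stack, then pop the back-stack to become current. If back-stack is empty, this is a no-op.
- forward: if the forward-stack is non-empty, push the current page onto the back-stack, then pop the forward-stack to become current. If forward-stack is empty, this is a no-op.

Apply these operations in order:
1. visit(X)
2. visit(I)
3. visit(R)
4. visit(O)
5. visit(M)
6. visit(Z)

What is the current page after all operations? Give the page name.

After 1 (visit(X)): cur=X back=1 fwd=0
After 2 (visit(I)): cur=I back=2 fwd=0
After 3 (visit(R)): cur=R back=3 fwd=0
After 4 (visit(O)): cur=O back=4 fwd=0
After 5 (visit(M)): cur=M back=5 fwd=0
After 6 (visit(Z)): cur=Z back=6 fwd=0

Answer: Z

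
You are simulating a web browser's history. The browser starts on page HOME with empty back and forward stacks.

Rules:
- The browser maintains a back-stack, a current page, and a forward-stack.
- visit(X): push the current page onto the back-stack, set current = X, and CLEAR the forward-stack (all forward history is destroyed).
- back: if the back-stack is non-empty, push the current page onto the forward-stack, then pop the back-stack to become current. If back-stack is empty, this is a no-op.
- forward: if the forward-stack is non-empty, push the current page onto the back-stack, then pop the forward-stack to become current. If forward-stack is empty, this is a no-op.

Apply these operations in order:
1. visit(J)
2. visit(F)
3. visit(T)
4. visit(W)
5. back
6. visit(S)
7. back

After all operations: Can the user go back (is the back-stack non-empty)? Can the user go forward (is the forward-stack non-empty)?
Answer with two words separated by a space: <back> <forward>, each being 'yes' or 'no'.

After 1 (visit(J)): cur=J back=1 fwd=0
After 2 (visit(F)): cur=F back=2 fwd=0
After 3 (visit(T)): cur=T back=3 fwd=0
After 4 (visit(W)): cur=W back=4 fwd=0
After 5 (back): cur=T back=3 fwd=1
After 6 (visit(S)): cur=S back=4 fwd=0
After 7 (back): cur=T back=3 fwd=1

Answer: yes yes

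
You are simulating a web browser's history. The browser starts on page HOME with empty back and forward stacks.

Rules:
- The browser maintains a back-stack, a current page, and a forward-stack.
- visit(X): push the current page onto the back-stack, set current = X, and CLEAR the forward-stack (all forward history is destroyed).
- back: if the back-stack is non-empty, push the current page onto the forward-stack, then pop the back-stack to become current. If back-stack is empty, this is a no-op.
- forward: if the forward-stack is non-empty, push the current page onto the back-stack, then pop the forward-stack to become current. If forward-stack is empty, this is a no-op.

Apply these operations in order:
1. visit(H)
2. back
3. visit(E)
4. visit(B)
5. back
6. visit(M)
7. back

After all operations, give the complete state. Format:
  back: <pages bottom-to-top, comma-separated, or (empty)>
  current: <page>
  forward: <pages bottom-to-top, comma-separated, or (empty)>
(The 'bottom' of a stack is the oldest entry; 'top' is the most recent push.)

Answer: back: HOME
current: E
forward: M

Derivation:
After 1 (visit(H)): cur=H back=1 fwd=0
After 2 (back): cur=HOME back=0 fwd=1
After 3 (visit(E)): cur=E back=1 fwd=0
After 4 (visit(B)): cur=B back=2 fwd=0
After 5 (back): cur=E back=1 fwd=1
After 6 (visit(M)): cur=M back=2 fwd=0
After 7 (back): cur=E back=1 fwd=1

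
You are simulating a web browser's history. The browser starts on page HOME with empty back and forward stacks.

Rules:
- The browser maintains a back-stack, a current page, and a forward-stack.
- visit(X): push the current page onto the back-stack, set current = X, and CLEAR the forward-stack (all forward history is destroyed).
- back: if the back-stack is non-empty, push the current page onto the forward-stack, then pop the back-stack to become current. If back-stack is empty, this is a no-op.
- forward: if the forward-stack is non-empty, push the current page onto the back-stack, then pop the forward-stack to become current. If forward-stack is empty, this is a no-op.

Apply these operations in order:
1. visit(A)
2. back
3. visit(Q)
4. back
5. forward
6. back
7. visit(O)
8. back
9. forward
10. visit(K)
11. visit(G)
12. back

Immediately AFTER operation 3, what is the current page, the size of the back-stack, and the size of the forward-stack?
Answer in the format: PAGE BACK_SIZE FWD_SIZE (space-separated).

After 1 (visit(A)): cur=A back=1 fwd=0
After 2 (back): cur=HOME back=0 fwd=1
After 3 (visit(Q)): cur=Q back=1 fwd=0

Q 1 0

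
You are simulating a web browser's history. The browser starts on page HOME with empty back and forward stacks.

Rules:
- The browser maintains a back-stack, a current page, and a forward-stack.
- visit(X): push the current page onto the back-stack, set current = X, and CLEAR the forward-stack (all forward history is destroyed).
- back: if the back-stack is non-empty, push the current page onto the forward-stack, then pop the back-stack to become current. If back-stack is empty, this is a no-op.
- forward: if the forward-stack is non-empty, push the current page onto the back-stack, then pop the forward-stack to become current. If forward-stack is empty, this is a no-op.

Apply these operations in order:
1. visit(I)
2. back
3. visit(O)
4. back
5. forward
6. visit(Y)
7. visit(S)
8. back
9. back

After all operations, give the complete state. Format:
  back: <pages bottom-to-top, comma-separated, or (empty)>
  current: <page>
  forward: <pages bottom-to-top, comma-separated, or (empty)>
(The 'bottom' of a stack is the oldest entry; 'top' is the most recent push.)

After 1 (visit(I)): cur=I back=1 fwd=0
After 2 (back): cur=HOME back=0 fwd=1
After 3 (visit(O)): cur=O back=1 fwd=0
After 4 (back): cur=HOME back=0 fwd=1
After 5 (forward): cur=O back=1 fwd=0
After 6 (visit(Y)): cur=Y back=2 fwd=0
After 7 (visit(S)): cur=S back=3 fwd=0
After 8 (back): cur=Y back=2 fwd=1
After 9 (back): cur=O back=1 fwd=2

Answer: back: HOME
current: O
forward: S,Y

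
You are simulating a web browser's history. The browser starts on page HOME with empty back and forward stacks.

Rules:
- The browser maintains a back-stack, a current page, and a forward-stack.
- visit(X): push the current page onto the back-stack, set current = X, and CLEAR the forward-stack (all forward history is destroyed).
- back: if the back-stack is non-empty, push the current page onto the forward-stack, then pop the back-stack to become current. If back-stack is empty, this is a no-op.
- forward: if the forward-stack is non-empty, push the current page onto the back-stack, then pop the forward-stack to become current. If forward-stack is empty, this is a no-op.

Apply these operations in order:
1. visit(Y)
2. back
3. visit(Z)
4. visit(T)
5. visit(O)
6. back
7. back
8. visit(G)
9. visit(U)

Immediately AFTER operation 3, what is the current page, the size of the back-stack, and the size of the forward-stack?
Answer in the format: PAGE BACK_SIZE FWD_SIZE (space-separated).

After 1 (visit(Y)): cur=Y back=1 fwd=0
After 2 (back): cur=HOME back=0 fwd=1
After 3 (visit(Z)): cur=Z back=1 fwd=0

Z 1 0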